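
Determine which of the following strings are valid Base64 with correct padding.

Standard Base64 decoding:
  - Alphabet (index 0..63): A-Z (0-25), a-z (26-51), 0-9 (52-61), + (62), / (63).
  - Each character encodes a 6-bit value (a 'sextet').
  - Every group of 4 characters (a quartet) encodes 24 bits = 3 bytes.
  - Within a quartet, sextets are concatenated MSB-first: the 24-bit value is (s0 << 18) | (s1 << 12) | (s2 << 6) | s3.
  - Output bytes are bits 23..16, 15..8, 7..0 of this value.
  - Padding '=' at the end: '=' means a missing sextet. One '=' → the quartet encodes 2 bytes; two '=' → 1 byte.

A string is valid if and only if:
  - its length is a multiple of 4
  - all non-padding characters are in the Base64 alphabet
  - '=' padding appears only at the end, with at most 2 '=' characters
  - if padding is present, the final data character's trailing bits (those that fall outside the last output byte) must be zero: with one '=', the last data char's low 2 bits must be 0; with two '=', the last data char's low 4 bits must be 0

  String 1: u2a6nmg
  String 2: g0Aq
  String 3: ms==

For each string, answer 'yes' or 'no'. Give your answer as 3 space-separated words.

Answer: no yes no

Derivation:
String 1: 'u2a6nmg' → invalid (len=7 not mult of 4)
String 2: 'g0Aq' → valid
String 3: 'ms==' → invalid (bad trailing bits)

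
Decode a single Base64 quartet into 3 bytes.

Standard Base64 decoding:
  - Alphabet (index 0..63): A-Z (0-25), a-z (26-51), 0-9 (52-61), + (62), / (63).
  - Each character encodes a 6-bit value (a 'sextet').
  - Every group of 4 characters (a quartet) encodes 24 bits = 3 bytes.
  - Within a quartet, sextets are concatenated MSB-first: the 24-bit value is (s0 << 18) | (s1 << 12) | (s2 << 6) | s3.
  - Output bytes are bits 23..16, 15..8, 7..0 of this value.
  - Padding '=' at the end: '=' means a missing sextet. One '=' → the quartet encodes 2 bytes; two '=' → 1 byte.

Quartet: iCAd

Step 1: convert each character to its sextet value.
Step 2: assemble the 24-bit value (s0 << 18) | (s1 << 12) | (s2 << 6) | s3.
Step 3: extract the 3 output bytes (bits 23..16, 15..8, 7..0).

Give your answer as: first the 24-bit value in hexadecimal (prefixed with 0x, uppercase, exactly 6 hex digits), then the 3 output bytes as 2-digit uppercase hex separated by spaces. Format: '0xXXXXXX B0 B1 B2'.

Sextets: i=34, C=2, A=0, d=29
24-bit: (34<<18) | (2<<12) | (0<<6) | 29
      = 0x880000 | 0x002000 | 0x000000 | 0x00001D
      = 0x88201D
Bytes: (v>>16)&0xFF=88, (v>>8)&0xFF=20, v&0xFF=1D

Answer: 0x88201D 88 20 1D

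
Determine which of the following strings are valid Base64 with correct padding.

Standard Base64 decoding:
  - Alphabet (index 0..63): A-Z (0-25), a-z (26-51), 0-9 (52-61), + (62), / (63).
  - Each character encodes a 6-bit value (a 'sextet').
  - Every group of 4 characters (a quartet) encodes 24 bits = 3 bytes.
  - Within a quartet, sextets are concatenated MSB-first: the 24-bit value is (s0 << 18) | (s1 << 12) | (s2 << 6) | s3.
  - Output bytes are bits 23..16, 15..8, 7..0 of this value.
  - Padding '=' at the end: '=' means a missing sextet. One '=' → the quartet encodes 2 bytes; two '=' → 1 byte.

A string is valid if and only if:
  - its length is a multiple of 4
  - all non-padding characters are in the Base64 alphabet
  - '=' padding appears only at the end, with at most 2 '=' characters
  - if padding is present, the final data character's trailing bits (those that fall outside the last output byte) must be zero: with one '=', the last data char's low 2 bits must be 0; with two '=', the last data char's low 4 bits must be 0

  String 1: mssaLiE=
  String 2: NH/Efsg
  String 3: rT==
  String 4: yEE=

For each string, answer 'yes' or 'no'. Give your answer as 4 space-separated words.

Answer: yes no no yes

Derivation:
String 1: 'mssaLiE=' → valid
String 2: 'NH/Efsg' → invalid (len=7 not mult of 4)
String 3: 'rT==' → invalid (bad trailing bits)
String 4: 'yEE=' → valid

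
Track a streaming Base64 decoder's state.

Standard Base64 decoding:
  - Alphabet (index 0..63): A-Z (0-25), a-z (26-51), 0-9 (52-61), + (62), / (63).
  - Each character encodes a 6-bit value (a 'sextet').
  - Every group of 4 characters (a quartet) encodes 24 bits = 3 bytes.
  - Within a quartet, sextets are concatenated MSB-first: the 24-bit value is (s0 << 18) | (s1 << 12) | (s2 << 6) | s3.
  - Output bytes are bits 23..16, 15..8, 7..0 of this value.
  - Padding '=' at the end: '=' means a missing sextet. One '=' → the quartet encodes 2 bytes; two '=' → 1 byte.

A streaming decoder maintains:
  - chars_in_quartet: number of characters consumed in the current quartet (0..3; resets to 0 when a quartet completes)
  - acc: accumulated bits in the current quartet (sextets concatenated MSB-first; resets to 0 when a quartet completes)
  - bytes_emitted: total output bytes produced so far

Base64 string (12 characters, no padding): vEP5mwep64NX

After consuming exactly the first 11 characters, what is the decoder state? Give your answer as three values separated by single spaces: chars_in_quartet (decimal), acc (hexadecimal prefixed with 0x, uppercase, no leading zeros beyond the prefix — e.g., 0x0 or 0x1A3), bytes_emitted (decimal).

After char 0 ('v'=47): chars_in_quartet=1 acc=0x2F bytes_emitted=0
After char 1 ('E'=4): chars_in_quartet=2 acc=0xBC4 bytes_emitted=0
After char 2 ('P'=15): chars_in_quartet=3 acc=0x2F10F bytes_emitted=0
After char 3 ('5'=57): chars_in_quartet=4 acc=0xBC43F9 -> emit BC 43 F9, reset; bytes_emitted=3
After char 4 ('m'=38): chars_in_quartet=1 acc=0x26 bytes_emitted=3
After char 5 ('w'=48): chars_in_quartet=2 acc=0x9B0 bytes_emitted=3
After char 6 ('e'=30): chars_in_quartet=3 acc=0x26C1E bytes_emitted=3
After char 7 ('p'=41): chars_in_quartet=4 acc=0x9B07A9 -> emit 9B 07 A9, reset; bytes_emitted=6
After char 8 ('6'=58): chars_in_quartet=1 acc=0x3A bytes_emitted=6
After char 9 ('4'=56): chars_in_quartet=2 acc=0xEB8 bytes_emitted=6
After char 10 ('N'=13): chars_in_quartet=3 acc=0x3AE0D bytes_emitted=6

Answer: 3 0x3AE0D 6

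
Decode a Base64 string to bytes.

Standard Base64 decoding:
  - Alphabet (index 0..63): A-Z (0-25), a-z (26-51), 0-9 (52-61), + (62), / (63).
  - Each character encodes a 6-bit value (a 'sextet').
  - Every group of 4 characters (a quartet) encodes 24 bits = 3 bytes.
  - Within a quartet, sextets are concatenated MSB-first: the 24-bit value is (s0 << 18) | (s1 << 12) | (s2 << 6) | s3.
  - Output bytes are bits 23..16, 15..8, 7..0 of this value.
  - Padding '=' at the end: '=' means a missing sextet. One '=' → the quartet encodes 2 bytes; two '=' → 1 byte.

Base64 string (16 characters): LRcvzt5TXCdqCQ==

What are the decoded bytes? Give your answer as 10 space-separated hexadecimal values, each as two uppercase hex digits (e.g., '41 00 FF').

Answer: 2D 17 2F CE DE 53 5C 27 6A 09

Derivation:
After char 0 ('L'=11): chars_in_quartet=1 acc=0xB bytes_emitted=0
After char 1 ('R'=17): chars_in_quartet=2 acc=0x2D1 bytes_emitted=0
After char 2 ('c'=28): chars_in_quartet=3 acc=0xB45C bytes_emitted=0
After char 3 ('v'=47): chars_in_quartet=4 acc=0x2D172F -> emit 2D 17 2F, reset; bytes_emitted=3
After char 4 ('z'=51): chars_in_quartet=1 acc=0x33 bytes_emitted=3
After char 5 ('t'=45): chars_in_quartet=2 acc=0xCED bytes_emitted=3
After char 6 ('5'=57): chars_in_quartet=3 acc=0x33B79 bytes_emitted=3
After char 7 ('T'=19): chars_in_quartet=4 acc=0xCEDE53 -> emit CE DE 53, reset; bytes_emitted=6
After char 8 ('X'=23): chars_in_quartet=1 acc=0x17 bytes_emitted=6
After char 9 ('C'=2): chars_in_quartet=2 acc=0x5C2 bytes_emitted=6
After char 10 ('d'=29): chars_in_quartet=3 acc=0x1709D bytes_emitted=6
After char 11 ('q'=42): chars_in_quartet=4 acc=0x5C276A -> emit 5C 27 6A, reset; bytes_emitted=9
After char 12 ('C'=2): chars_in_quartet=1 acc=0x2 bytes_emitted=9
After char 13 ('Q'=16): chars_in_quartet=2 acc=0x90 bytes_emitted=9
Padding '==': partial quartet acc=0x90 -> emit 09; bytes_emitted=10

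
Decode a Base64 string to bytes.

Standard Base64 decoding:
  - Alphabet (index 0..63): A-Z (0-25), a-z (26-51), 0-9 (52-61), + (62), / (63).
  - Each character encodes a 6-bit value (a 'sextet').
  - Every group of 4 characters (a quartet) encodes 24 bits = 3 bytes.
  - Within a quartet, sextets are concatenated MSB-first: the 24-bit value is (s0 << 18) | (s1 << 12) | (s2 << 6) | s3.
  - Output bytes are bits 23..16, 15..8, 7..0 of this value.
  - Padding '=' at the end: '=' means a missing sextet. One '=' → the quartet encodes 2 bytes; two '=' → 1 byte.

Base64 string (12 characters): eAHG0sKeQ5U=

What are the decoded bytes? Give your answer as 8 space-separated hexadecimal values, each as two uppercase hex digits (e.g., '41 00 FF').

After char 0 ('e'=30): chars_in_quartet=1 acc=0x1E bytes_emitted=0
After char 1 ('A'=0): chars_in_quartet=2 acc=0x780 bytes_emitted=0
After char 2 ('H'=7): chars_in_quartet=3 acc=0x1E007 bytes_emitted=0
After char 3 ('G'=6): chars_in_quartet=4 acc=0x7801C6 -> emit 78 01 C6, reset; bytes_emitted=3
After char 4 ('0'=52): chars_in_quartet=1 acc=0x34 bytes_emitted=3
After char 5 ('s'=44): chars_in_quartet=2 acc=0xD2C bytes_emitted=3
After char 6 ('K'=10): chars_in_quartet=3 acc=0x34B0A bytes_emitted=3
After char 7 ('e'=30): chars_in_quartet=4 acc=0xD2C29E -> emit D2 C2 9E, reset; bytes_emitted=6
After char 8 ('Q'=16): chars_in_quartet=1 acc=0x10 bytes_emitted=6
After char 9 ('5'=57): chars_in_quartet=2 acc=0x439 bytes_emitted=6
After char 10 ('U'=20): chars_in_quartet=3 acc=0x10E54 bytes_emitted=6
Padding '=': partial quartet acc=0x10E54 -> emit 43 95; bytes_emitted=8

Answer: 78 01 C6 D2 C2 9E 43 95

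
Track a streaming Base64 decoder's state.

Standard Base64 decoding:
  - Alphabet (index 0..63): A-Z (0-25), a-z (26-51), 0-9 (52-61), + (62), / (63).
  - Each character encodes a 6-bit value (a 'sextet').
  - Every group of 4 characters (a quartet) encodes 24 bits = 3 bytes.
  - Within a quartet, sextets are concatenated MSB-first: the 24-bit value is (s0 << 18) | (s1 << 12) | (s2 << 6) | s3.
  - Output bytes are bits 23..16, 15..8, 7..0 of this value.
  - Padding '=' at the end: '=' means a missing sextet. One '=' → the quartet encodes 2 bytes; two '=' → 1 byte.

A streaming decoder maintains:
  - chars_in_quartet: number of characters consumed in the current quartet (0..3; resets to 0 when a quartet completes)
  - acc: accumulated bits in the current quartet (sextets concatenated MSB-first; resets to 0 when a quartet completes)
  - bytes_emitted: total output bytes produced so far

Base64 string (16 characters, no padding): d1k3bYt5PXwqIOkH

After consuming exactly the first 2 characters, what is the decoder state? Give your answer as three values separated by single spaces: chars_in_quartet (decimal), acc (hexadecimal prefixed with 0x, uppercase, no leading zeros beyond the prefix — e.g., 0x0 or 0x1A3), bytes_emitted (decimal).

After char 0 ('d'=29): chars_in_quartet=1 acc=0x1D bytes_emitted=0
After char 1 ('1'=53): chars_in_quartet=2 acc=0x775 bytes_emitted=0

Answer: 2 0x775 0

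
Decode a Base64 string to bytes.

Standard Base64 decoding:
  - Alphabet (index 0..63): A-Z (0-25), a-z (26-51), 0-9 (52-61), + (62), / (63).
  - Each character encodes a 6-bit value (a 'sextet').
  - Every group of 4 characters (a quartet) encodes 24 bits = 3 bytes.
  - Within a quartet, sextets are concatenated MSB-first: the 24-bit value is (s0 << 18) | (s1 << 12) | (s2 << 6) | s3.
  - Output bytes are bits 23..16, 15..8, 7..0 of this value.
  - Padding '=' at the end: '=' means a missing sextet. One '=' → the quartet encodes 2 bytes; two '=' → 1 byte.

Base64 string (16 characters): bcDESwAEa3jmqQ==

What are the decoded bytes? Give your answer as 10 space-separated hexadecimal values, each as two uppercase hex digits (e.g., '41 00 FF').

Answer: 6D C0 C4 4B 00 04 6B 78 E6 A9

Derivation:
After char 0 ('b'=27): chars_in_quartet=1 acc=0x1B bytes_emitted=0
After char 1 ('c'=28): chars_in_quartet=2 acc=0x6DC bytes_emitted=0
After char 2 ('D'=3): chars_in_quartet=3 acc=0x1B703 bytes_emitted=0
After char 3 ('E'=4): chars_in_quartet=4 acc=0x6DC0C4 -> emit 6D C0 C4, reset; bytes_emitted=3
After char 4 ('S'=18): chars_in_quartet=1 acc=0x12 bytes_emitted=3
After char 5 ('w'=48): chars_in_quartet=2 acc=0x4B0 bytes_emitted=3
After char 6 ('A'=0): chars_in_quartet=3 acc=0x12C00 bytes_emitted=3
After char 7 ('E'=4): chars_in_quartet=4 acc=0x4B0004 -> emit 4B 00 04, reset; bytes_emitted=6
After char 8 ('a'=26): chars_in_quartet=1 acc=0x1A bytes_emitted=6
After char 9 ('3'=55): chars_in_quartet=2 acc=0x6B7 bytes_emitted=6
After char 10 ('j'=35): chars_in_quartet=3 acc=0x1ADE3 bytes_emitted=6
After char 11 ('m'=38): chars_in_quartet=4 acc=0x6B78E6 -> emit 6B 78 E6, reset; bytes_emitted=9
After char 12 ('q'=42): chars_in_quartet=1 acc=0x2A bytes_emitted=9
After char 13 ('Q'=16): chars_in_quartet=2 acc=0xA90 bytes_emitted=9
Padding '==': partial quartet acc=0xA90 -> emit A9; bytes_emitted=10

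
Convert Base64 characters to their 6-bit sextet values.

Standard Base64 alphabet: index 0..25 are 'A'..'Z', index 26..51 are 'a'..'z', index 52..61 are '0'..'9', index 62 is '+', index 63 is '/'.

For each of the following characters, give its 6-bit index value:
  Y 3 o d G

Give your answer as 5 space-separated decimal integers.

'Y': A..Z range, ord('Y') − ord('A') = 24
'3': 0..9 range, 52 + ord('3') − ord('0') = 55
'o': a..z range, 26 + ord('o') − ord('a') = 40
'd': a..z range, 26 + ord('d') − ord('a') = 29
'G': A..Z range, ord('G') − ord('A') = 6

Answer: 24 55 40 29 6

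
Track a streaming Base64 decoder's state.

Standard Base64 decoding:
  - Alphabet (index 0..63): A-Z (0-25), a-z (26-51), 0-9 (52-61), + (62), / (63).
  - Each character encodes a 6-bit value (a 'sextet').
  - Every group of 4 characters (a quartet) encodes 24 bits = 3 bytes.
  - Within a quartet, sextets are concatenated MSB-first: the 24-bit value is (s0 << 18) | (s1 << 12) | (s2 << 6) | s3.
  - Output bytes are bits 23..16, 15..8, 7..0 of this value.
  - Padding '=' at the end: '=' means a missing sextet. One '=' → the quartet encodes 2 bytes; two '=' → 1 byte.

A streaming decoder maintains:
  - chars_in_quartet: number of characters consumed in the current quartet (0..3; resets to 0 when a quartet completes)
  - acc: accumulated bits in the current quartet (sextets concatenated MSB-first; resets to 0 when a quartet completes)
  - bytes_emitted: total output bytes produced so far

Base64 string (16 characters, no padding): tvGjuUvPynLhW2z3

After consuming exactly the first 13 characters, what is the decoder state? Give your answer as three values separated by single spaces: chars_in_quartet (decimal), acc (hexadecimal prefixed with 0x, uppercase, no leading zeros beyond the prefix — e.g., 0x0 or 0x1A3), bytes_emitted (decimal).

Answer: 1 0x16 9

Derivation:
After char 0 ('t'=45): chars_in_quartet=1 acc=0x2D bytes_emitted=0
After char 1 ('v'=47): chars_in_quartet=2 acc=0xB6F bytes_emitted=0
After char 2 ('G'=6): chars_in_quartet=3 acc=0x2DBC6 bytes_emitted=0
After char 3 ('j'=35): chars_in_quartet=4 acc=0xB6F1A3 -> emit B6 F1 A3, reset; bytes_emitted=3
After char 4 ('u'=46): chars_in_quartet=1 acc=0x2E bytes_emitted=3
After char 5 ('U'=20): chars_in_quartet=2 acc=0xB94 bytes_emitted=3
After char 6 ('v'=47): chars_in_quartet=3 acc=0x2E52F bytes_emitted=3
After char 7 ('P'=15): chars_in_quartet=4 acc=0xB94BCF -> emit B9 4B CF, reset; bytes_emitted=6
After char 8 ('y'=50): chars_in_quartet=1 acc=0x32 bytes_emitted=6
After char 9 ('n'=39): chars_in_quartet=2 acc=0xCA7 bytes_emitted=6
After char 10 ('L'=11): chars_in_quartet=3 acc=0x329CB bytes_emitted=6
After char 11 ('h'=33): chars_in_quartet=4 acc=0xCA72E1 -> emit CA 72 E1, reset; bytes_emitted=9
After char 12 ('W'=22): chars_in_quartet=1 acc=0x16 bytes_emitted=9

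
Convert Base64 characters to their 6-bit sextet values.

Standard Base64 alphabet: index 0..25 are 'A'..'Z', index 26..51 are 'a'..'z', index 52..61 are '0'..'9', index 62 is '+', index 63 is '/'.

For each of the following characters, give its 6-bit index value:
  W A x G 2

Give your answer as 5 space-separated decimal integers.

Answer: 22 0 49 6 54

Derivation:
'W': A..Z range, ord('W') − ord('A') = 22
'A': A..Z range, ord('A') − ord('A') = 0
'x': a..z range, 26 + ord('x') − ord('a') = 49
'G': A..Z range, ord('G') − ord('A') = 6
'2': 0..9 range, 52 + ord('2') − ord('0') = 54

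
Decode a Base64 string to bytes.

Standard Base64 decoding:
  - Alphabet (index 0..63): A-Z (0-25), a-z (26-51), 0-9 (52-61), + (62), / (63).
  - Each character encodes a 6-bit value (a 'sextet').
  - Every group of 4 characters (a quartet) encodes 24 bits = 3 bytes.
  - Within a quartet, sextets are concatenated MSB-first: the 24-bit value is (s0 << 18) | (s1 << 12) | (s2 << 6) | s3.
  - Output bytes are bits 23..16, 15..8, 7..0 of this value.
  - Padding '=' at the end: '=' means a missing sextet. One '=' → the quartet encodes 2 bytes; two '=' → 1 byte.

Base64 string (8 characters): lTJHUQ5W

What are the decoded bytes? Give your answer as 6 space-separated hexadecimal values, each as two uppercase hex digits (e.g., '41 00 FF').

After char 0 ('l'=37): chars_in_quartet=1 acc=0x25 bytes_emitted=0
After char 1 ('T'=19): chars_in_quartet=2 acc=0x953 bytes_emitted=0
After char 2 ('J'=9): chars_in_quartet=3 acc=0x254C9 bytes_emitted=0
After char 3 ('H'=7): chars_in_quartet=4 acc=0x953247 -> emit 95 32 47, reset; bytes_emitted=3
After char 4 ('U'=20): chars_in_quartet=1 acc=0x14 bytes_emitted=3
After char 5 ('Q'=16): chars_in_quartet=2 acc=0x510 bytes_emitted=3
After char 6 ('5'=57): chars_in_quartet=3 acc=0x14439 bytes_emitted=3
After char 7 ('W'=22): chars_in_quartet=4 acc=0x510E56 -> emit 51 0E 56, reset; bytes_emitted=6

Answer: 95 32 47 51 0E 56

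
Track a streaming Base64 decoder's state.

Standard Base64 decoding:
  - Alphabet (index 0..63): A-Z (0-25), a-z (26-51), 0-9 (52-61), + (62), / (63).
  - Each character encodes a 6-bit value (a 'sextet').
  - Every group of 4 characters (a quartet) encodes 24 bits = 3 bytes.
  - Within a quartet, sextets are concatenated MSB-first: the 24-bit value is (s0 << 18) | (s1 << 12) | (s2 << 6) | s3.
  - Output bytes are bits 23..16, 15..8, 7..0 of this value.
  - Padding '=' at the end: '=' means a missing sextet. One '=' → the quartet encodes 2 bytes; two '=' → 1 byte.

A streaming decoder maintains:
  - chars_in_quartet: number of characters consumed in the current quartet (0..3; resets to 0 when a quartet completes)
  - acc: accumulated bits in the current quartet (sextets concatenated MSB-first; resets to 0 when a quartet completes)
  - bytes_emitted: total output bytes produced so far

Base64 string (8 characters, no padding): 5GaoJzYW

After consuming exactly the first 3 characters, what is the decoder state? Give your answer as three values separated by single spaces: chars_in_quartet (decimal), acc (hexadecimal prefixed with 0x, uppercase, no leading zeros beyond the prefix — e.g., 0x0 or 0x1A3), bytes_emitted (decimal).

Answer: 3 0x3919A 0

Derivation:
After char 0 ('5'=57): chars_in_quartet=1 acc=0x39 bytes_emitted=0
After char 1 ('G'=6): chars_in_quartet=2 acc=0xE46 bytes_emitted=0
After char 2 ('a'=26): chars_in_quartet=3 acc=0x3919A bytes_emitted=0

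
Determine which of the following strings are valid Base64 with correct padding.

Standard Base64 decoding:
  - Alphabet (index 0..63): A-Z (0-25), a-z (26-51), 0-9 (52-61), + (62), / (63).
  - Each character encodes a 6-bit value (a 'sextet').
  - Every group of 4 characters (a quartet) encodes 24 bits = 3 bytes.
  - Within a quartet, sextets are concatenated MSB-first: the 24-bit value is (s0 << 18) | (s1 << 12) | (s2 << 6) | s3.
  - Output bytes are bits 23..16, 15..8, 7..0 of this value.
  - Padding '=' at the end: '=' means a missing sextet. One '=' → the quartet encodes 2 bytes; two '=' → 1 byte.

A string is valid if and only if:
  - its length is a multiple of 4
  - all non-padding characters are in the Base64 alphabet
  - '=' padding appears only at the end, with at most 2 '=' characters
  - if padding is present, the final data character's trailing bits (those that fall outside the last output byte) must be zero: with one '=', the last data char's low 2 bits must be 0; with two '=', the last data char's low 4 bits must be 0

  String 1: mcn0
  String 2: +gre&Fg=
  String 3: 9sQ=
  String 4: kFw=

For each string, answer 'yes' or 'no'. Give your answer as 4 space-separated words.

Answer: yes no yes yes

Derivation:
String 1: 'mcn0' → valid
String 2: '+gre&Fg=' → invalid (bad char(s): ['&'])
String 3: '9sQ=' → valid
String 4: 'kFw=' → valid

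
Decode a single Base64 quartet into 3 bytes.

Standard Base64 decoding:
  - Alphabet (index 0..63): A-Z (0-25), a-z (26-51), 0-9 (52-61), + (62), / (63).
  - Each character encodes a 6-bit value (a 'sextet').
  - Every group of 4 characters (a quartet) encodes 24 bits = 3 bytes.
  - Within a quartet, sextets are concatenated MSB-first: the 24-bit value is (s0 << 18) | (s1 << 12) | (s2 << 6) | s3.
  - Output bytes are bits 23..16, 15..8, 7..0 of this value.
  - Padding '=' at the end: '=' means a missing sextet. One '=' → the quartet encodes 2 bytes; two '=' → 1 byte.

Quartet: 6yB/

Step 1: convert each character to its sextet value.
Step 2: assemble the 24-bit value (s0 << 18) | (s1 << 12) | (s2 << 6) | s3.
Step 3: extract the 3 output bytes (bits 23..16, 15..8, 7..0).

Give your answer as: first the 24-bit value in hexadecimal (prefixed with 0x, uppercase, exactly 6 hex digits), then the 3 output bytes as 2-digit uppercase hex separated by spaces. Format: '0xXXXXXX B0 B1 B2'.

Answer: 0xEB207F EB 20 7F

Derivation:
Sextets: 6=58, y=50, B=1, /=63
24-bit: (58<<18) | (50<<12) | (1<<6) | 63
      = 0xE80000 | 0x032000 | 0x000040 | 0x00003F
      = 0xEB207F
Bytes: (v>>16)&0xFF=EB, (v>>8)&0xFF=20, v&0xFF=7F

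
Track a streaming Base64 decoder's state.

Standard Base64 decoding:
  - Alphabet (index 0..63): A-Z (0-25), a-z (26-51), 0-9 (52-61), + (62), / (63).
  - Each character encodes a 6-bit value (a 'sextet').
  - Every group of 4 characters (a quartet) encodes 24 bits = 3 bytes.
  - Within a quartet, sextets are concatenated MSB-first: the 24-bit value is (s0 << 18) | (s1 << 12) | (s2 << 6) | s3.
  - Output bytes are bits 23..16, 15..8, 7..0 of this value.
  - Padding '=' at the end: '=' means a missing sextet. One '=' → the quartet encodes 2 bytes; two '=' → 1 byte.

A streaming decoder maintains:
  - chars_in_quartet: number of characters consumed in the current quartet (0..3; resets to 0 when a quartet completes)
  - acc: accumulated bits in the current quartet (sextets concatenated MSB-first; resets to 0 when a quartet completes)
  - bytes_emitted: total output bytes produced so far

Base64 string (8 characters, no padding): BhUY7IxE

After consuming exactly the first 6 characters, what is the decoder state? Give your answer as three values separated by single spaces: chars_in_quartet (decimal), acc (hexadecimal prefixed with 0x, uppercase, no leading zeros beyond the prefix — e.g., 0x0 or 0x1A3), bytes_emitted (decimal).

After char 0 ('B'=1): chars_in_quartet=1 acc=0x1 bytes_emitted=0
After char 1 ('h'=33): chars_in_quartet=2 acc=0x61 bytes_emitted=0
After char 2 ('U'=20): chars_in_quartet=3 acc=0x1854 bytes_emitted=0
After char 3 ('Y'=24): chars_in_quartet=4 acc=0x61518 -> emit 06 15 18, reset; bytes_emitted=3
After char 4 ('7'=59): chars_in_quartet=1 acc=0x3B bytes_emitted=3
After char 5 ('I'=8): chars_in_quartet=2 acc=0xEC8 bytes_emitted=3

Answer: 2 0xEC8 3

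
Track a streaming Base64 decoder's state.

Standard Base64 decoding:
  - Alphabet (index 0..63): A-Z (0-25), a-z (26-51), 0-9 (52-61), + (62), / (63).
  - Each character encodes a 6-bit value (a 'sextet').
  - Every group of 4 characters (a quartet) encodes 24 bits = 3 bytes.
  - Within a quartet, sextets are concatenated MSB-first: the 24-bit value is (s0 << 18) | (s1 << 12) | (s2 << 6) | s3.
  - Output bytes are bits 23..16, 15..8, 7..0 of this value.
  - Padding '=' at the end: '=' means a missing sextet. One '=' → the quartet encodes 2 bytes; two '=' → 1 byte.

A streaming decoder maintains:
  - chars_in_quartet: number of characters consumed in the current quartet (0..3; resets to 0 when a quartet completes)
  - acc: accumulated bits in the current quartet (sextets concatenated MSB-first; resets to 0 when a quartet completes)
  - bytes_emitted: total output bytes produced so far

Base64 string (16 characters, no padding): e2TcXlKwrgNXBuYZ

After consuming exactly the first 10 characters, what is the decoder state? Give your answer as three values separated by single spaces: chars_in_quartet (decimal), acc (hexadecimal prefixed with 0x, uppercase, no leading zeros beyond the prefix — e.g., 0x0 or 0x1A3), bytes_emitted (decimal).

After char 0 ('e'=30): chars_in_quartet=1 acc=0x1E bytes_emitted=0
After char 1 ('2'=54): chars_in_quartet=2 acc=0x7B6 bytes_emitted=0
After char 2 ('T'=19): chars_in_quartet=3 acc=0x1ED93 bytes_emitted=0
After char 3 ('c'=28): chars_in_quartet=4 acc=0x7B64DC -> emit 7B 64 DC, reset; bytes_emitted=3
After char 4 ('X'=23): chars_in_quartet=1 acc=0x17 bytes_emitted=3
After char 5 ('l'=37): chars_in_quartet=2 acc=0x5E5 bytes_emitted=3
After char 6 ('K'=10): chars_in_quartet=3 acc=0x1794A bytes_emitted=3
After char 7 ('w'=48): chars_in_quartet=4 acc=0x5E52B0 -> emit 5E 52 B0, reset; bytes_emitted=6
After char 8 ('r'=43): chars_in_quartet=1 acc=0x2B bytes_emitted=6
After char 9 ('g'=32): chars_in_quartet=2 acc=0xAE0 bytes_emitted=6

Answer: 2 0xAE0 6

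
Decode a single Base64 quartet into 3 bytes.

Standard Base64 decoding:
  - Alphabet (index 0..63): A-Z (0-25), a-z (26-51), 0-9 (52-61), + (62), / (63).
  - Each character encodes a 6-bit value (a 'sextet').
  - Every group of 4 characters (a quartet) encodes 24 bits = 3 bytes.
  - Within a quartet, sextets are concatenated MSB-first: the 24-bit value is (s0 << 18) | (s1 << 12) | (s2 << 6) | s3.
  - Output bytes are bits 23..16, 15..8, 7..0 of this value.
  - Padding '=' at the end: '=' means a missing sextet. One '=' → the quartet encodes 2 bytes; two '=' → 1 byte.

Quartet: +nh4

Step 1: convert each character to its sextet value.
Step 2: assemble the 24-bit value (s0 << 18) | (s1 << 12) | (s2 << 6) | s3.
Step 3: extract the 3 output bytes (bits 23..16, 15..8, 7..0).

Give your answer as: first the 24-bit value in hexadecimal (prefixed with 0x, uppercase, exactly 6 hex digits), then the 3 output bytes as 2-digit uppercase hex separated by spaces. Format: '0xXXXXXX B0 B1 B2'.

Sextets: +=62, n=39, h=33, 4=56
24-bit: (62<<18) | (39<<12) | (33<<6) | 56
      = 0xF80000 | 0x027000 | 0x000840 | 0x000038
      = 0xFA7878
Bytes: (v>>16)&0xFF=FA, (v>>8)&0xFF=78, v&0xFF=78

Answer: 0xFA7878 FA 78 78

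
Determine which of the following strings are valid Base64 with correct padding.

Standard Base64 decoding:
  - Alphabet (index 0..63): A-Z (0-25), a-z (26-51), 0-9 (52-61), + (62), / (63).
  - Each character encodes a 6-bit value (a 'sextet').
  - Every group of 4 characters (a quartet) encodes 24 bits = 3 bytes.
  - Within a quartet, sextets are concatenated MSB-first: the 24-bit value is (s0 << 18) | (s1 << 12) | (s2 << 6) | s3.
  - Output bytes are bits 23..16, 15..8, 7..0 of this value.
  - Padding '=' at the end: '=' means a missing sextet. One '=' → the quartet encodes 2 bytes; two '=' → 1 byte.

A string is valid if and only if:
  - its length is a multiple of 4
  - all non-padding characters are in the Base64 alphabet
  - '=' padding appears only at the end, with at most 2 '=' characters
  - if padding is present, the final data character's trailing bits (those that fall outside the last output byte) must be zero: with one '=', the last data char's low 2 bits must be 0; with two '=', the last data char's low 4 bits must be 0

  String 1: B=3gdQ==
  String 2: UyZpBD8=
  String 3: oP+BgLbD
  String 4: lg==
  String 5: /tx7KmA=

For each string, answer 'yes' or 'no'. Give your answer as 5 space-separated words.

Answer: no yes yes yes yes

Derivation:
String 1: 'B=3gdQ==' → invalid (bad char(s): ['=']; '=' in middle)
String 2: 'UyZpBD8=' → valid
String 3: 'oP+BgLbD' → valid
String 4: 'lg==' → valid
String 5: '/tx7KmA=' → valid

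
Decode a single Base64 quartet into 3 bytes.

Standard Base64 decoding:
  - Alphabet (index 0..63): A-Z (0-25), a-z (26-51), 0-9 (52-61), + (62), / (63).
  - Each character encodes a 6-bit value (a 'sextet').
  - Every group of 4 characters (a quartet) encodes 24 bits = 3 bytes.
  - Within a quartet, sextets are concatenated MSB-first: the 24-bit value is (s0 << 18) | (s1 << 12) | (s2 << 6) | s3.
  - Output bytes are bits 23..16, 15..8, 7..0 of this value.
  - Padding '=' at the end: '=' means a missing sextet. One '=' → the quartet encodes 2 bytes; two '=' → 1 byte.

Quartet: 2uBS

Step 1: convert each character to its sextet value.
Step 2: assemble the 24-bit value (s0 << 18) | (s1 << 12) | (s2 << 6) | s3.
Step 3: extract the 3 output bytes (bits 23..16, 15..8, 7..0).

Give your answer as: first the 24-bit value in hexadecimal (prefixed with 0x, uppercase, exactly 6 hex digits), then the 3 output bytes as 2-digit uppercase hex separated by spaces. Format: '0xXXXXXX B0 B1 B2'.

Answer: 0xDAE052 DA E0 52

Derivation:
Sextets: 2=54, u=46, B=1, S=18
24-bit: (54<<18) | (46<<12) | (1<<6) | 18
      = 0xD80000 | 0x02E000 | 0x000040 | 0x000012
      = 0xDAE052
Bytes: (v>>16)&0xFF=DA, (v>>8)&0xFF=E0, v&0xFF=52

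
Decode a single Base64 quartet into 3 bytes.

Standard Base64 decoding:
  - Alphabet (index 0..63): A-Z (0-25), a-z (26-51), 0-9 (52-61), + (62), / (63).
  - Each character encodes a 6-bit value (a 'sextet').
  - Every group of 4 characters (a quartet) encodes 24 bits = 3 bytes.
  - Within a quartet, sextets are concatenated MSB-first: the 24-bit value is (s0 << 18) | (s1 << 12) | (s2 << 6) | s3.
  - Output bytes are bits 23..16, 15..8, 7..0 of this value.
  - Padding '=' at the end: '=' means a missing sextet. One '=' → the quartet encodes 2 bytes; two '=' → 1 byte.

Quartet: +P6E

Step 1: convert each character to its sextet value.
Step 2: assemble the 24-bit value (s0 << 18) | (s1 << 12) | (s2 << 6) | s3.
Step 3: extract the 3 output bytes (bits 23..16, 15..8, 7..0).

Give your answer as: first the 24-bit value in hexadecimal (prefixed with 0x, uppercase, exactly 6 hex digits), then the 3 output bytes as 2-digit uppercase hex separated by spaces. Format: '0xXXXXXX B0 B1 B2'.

Sextets: +=62, P=15, 6=58, E=4
24-bit: (62<<18) | (15<<12) | (58<<6) | 4
      = 0xF80000 | 0x00F000 | 0x000E80 | 0x000004
      = 0xF8FE84
Bytes: (v>>16)&0xFF=F8, (v>>8)&0xFF=FE, v&0xFF=84

Answer: 0xF8FE84 F8 FE 84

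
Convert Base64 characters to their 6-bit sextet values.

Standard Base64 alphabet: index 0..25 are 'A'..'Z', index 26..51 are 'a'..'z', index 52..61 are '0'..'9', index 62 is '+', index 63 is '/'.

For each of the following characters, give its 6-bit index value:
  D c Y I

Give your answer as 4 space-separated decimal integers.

Answer: 3 28 24 8

Derivation:
'D': A..Z range, ord('D') − ord('A') = 3
'c': a..z range, 26 + ord('c') − ord('a') = 28
'Y': A..Z range, ord('Y') − ord('A') = 24
'I': A..Z range, ord('I') − ord('A') = 8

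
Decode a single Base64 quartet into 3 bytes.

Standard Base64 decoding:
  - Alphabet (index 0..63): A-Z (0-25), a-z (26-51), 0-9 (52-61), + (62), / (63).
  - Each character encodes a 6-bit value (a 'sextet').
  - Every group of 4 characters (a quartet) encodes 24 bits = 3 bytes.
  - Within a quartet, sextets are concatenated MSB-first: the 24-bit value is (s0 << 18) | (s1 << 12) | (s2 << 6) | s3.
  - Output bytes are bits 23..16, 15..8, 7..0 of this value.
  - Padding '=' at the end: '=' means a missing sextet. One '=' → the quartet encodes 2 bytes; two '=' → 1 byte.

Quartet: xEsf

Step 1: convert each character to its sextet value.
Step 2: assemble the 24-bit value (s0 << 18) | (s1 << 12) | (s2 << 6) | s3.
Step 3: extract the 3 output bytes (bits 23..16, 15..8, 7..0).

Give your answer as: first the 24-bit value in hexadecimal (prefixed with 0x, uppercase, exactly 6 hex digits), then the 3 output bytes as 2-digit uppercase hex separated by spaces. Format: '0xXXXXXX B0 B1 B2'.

Answer: 0xC44B1F C4 4B 1F

Derivation:
Sextets: x=49, E=4, s=44, f=31
24-bit: (49<<18) | (4<<12) | (44<<6) | 31
      = 0xC40000 | 0x004000 | 0x000B00 | 0x00001F
      = 0xC44B1F
Bytes: (v>>16)&0xFF=C4, (v>>8)&0xFF=4B, v&0xFF=1F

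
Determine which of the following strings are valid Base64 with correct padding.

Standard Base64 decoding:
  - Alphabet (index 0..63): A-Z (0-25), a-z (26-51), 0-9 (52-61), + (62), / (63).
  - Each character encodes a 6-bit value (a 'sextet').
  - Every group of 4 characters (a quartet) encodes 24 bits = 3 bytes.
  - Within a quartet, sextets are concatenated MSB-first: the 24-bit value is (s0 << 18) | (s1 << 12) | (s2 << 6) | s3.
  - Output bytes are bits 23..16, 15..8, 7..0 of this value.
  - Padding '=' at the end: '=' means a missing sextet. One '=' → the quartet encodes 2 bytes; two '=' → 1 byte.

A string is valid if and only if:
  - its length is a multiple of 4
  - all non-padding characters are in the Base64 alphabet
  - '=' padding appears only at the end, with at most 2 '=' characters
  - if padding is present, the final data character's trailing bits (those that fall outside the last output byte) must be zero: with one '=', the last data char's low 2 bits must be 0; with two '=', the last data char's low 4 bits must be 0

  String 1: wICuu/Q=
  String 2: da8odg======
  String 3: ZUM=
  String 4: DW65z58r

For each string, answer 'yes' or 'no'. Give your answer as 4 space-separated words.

Answer: yes no yes yes

Derivation:
String 1: 'wICuu/Q=' → valid
String 2: 'da8odg======' → invalid (6 pad chars (max 2))
String 3: 'ZUM=' → valid
String 4: 'DW65z58r' → valid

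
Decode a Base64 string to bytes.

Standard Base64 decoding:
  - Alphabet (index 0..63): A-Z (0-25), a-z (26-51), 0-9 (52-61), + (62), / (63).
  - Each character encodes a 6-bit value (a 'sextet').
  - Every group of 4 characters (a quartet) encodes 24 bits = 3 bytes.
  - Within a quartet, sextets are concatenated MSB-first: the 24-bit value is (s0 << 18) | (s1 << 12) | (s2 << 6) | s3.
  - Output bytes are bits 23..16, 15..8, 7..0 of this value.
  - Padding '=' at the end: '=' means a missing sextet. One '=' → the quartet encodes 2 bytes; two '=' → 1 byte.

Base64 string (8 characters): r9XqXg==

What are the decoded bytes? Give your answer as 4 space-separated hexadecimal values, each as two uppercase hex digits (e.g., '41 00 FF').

After char 0 ('r'=43): chars_in_quartet=1 acc=0x2B bytes_emitted=0
After char 1 ('9'=61): chars_in_quartet=2 acc=0xAFD bytes_emitted=0
After char 2 ('X'=23): chars_in_quartet=3 acc=0x2BF57 bytes_emitted=0
After char 3 ('q'=42): chars_in_quartet=4 acc=0xAFD5EA -> emit AF D5 EA, reset; bytes_emitted=3
After char 4 ('X'=23): chars_in_quartet=1 acc=0x17 bytes_emitted=3
After char 5 ('g'=32): chars_in_quartet=2 acc=0x5E0 bytes_emitted=3
Padding '==': partial quartet acc=0x5E0 -> emit 5E; bytes_emitted=4

Answer: AF D5 EA 5E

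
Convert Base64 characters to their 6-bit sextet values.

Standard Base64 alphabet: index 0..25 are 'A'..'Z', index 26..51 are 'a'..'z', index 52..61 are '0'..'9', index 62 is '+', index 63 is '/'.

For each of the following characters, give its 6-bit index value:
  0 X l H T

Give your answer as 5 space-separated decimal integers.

'0': 0..9 range, 52 + ord('0') − ord('0') = 52
'X': A..Z range, ord('X') − ord('A') = 23
'l': a..z range, 26 + ord('l') − ord('a') = 37
'H': A..Z range, ord('H') − ord('A') = 7
'T': A..Z range, ord('T') − ord('A') = 19

Answer: 52 23 37 7 19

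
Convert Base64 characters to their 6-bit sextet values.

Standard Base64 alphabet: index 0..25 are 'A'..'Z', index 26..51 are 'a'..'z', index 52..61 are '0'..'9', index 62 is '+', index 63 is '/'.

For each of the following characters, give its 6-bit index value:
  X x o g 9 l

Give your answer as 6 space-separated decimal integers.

'X': A..Z range, ord('X') − ord('A') = 23
'x': a..z range, 26 + ord('x') − ord('a') = 49
'o': a..z range, 26 + ord('o') − ord('a') = 40
'g': a..z range, 26 + ord('g') − ord('a') = 32
'9': 0..9 range, 52 + ord('9') − ord('0') = 61
'l': a..z range, 26 + ord('l') − ord('a') = 37

Answer: 23 49 40 32 61 37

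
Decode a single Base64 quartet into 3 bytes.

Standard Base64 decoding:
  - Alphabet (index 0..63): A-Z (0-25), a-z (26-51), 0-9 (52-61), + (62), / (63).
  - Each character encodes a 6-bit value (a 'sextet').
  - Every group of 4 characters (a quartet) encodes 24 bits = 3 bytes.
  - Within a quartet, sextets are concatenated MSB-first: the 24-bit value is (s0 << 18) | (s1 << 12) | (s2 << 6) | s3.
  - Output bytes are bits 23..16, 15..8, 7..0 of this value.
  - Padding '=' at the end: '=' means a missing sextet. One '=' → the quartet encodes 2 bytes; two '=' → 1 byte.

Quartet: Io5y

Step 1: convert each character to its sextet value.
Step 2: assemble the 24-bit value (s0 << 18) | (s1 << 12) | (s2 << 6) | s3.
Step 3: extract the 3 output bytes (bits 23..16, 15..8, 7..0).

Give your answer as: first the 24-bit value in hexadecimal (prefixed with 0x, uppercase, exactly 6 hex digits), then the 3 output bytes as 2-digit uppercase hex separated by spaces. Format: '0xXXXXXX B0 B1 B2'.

Sextets: I=8, o=40, 5=57, y=50
24-bit: (8<<18) | (40<<12) | (57<<6) | 50
      = 0x200000 | 0x028000 | 0x000E40 | 0x000032
      = 0x228E72
Bytes: (v>>16)&0xFF=22, (v>>8)&0xFF=8E, v&0xFF=72

Answer: 0x228E72 22 8E 72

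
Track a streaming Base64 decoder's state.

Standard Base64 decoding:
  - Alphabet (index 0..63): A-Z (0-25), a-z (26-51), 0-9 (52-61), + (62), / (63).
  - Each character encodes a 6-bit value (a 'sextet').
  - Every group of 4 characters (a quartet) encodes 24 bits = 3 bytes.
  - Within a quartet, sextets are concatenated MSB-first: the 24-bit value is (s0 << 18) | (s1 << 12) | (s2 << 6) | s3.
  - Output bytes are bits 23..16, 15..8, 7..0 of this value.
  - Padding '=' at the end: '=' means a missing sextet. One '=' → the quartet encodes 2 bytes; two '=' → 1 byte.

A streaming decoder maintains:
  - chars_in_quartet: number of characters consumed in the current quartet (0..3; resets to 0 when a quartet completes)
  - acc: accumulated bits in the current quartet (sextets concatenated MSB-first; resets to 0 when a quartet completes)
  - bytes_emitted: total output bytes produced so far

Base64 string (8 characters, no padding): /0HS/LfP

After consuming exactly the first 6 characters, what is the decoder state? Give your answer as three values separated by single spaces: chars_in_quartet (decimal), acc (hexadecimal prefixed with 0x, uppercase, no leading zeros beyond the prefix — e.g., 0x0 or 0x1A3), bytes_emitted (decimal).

Answer: 2 0xFCB 3

Derivation:
After char 0 ('/'=63): chars_in_quartet=1 acc=0x3F bytes_emitted=0
After char 1 ('0'=52): chars_in_quartet=2 acc=0xFF4 bytes_emitted=0
After char 2 ('H'=7): chars_in_quartet=3 acc=0x3FD07 bytes_emitted=0
After char 3 ('S'=18): chars_in_quartet=4 acc=0xFF41D2 -> emit FF 41 D2, reset; bytes_emitted=3
After char 4 ('/'=63): chars_in_quartet=1 acc=0x3F bytes_emitted=3
After char 5 ('L'=11): chars_in_quartet=2 acc=0xFCB bytes_emitted=3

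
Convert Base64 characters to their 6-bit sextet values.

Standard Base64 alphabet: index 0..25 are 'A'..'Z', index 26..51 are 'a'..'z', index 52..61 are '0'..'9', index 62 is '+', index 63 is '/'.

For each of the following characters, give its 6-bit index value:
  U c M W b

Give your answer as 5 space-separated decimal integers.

Answer: 20 28 12 22 27

Derivation:
'U': A..Z range, ord('U') − ord('A') = 20
'c': a..z range, 26 + ord('c') − ord('a') = 28
'M': A..Z range, ord('M') − ord('A') = 12
'W': A..Z range, ord('W') − ord('A') = 22
'b': a..z range, 26 + ord('b') − ord('a') = 27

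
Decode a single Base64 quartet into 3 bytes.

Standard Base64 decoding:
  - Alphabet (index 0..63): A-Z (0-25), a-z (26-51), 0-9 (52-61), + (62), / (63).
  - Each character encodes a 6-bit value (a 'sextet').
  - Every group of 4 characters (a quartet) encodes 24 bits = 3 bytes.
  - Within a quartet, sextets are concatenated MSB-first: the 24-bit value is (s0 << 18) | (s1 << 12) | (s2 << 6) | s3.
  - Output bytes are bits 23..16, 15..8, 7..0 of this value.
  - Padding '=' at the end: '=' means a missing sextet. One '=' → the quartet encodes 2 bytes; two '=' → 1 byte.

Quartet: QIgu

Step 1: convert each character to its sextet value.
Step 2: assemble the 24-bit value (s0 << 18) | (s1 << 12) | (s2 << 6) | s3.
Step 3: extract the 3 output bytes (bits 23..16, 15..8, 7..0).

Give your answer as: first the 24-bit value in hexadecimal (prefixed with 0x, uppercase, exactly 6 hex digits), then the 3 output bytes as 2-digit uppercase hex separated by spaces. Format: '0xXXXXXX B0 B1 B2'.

Sextets: Q=16, I=8, g=32, u=46
24-bit: (16<<18) | (8<<12) | (32<<6) | 46
      = 0x400000 | 0x008000 | 0x000800 | 0x00002E
      = 0x40882E
Bytes: (v>>16)&0xFF=40, (v>>8)&0xFF=88, v&0xFF=2E

Answer: 0x40882E 40 88 2E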